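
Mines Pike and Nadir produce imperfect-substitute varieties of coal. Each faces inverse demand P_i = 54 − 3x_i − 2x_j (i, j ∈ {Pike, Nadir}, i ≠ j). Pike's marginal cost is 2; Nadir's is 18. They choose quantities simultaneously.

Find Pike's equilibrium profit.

Mine Pike's profit: π = x_{Pike}(54 − 3x_{Pike} − 2x_{Nadir}) − 2x_{Pike}.
∂π/∂x_{Pike} = 52 − 6x_{Pike} − 2x_{Nadir} = 0 ⇒ x_{Pike} = 26/3 − (1/3)x_{Nadir}.
Similarly x_{Nadir} = 6 − (1/3)x_{Pike}.
Plugging x_{Nadir} into Pike's best response: x_{Pike} = 26/3 − (1/3)(6 − (1/3)x_{Pike}) ⇒ (8/9)x_{Pike} = 20/3, so x_{Pike} = 7.5.
Then x_{Nadir} = 6 − (1/3)·7.5 = 3.5.
P_{Pike} = 54 − 3·7.5 − 2·3.5 = 24.5.
Profit = (24.5 − 2)·7.5 = 168.75.

168.75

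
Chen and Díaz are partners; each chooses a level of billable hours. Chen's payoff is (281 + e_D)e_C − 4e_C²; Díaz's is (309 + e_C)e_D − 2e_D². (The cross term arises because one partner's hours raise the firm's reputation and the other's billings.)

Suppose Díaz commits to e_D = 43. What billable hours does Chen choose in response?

40.5

Expanding Chen's payoff: 281e_C + e_De_C − 4e_C².
∂π/∂e_C = 281 + e_D − 8e_C = 0, so e_C = 35.125 + 0.125e_D.
At e_D = 43: e_C = 35.125 + 0.125·43 = 40.5.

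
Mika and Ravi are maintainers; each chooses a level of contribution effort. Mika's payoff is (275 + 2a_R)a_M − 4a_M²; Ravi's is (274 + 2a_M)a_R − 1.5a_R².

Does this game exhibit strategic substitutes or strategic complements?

Expanding Mika's payoff: 275a_M + 2a_Ra_M − 4a_M².
∂π/∂a_M = 275 + 2a_R − 8a_M = 0, so a_M = 34.375 + 0.25a_R.
The best-response slope da_M/da_R = 0.25 > 0: the reaction function is upward-sloping, so the choices are strategic complements.

strategic complements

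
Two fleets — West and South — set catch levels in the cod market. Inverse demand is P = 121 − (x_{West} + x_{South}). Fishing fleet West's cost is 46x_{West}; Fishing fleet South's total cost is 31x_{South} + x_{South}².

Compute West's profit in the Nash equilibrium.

900

Fishing fleet West's profit: π = x_{West}(121 − (x_{West} + x_{South})) − 46x_{West}.
∂π/∂x_{West} = 75 − 2x_{West} − x_{South} = 0, so x_{West} = 37.5 − 0.5x_{South}.
For South: ∂π/∂x_{South} = 90 − 4x_{South} − x_{West} = 0 ⇒ x_{South} = 22.5 − 0.25x_{West}.
Substituting the second reaction function into the first: x_{West} = 37.5 − 0.5(22.5 − 0.25x_{West}), which gives 0.875x_{West} = 26.25 ⇒ x_{West} = 30.
Then x_{South} = 22.5 − 0.25·30 = 15.
Price P = 121 − 45 = 76.
West's profit: (76 − 46)·30 = 900.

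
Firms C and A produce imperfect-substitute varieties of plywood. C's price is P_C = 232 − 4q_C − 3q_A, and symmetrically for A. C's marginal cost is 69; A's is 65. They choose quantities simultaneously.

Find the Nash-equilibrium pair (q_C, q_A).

Firm C's profit: π = q_C(232 − 4q_C − 3q_A) − 69q_C.
∂π/∂q_C = 163 − 8q_C − 3q_A = 0 ⇒ q_C = 20.375 − 0.375q_A.
Similarly q_A = 20.875 − 0.375q_C.
Solving the two reaction functions simultaneously: (1 − (−0.375)(−0.375))q_C = 20.375 − 0.375·20.875, so (55/64)q_C = 803/64 and q_C = 14.6.
Then q_A = 20.875 − 0.375·14.6 = 15.4.

14.6, 15.4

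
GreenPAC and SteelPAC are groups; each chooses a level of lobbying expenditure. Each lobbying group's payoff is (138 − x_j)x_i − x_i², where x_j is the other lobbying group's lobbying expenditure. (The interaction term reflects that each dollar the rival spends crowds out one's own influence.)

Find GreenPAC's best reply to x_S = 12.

GreenPAC's payoff is (138 − x_S)x_G − x_G².
∂π/∂x_G = 138 − x_S − 2x_G = 0, so x_G = 69 − 0.5x_S.
At x_S = 12: x_G = 69 − 0.5·12 = 63.

63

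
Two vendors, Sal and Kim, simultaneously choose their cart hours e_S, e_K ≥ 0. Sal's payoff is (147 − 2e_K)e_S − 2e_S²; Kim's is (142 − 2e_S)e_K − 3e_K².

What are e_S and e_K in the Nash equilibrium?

29.9, 13.7

Expanding Sal's payoff: 147e_S − 2e_Ke_S − 2e_S².
∂π/∂e_S = 147 − 2e_K − 4e_S = 0, so e_S = 36.75 − 0.5e_K.
Likewise for Kim: e_K = 71/3 − (1/3)e_S.
Solving the two reaction functions simultaneously: (1 − (−0.5)(−1/3))e_S = 36.75 − 0.5·(71/3), so (5/6)e_S = 299/12 and e_S = 29.9.
Then e_K = 71/3 − (1/3)·29.9 = 13.7.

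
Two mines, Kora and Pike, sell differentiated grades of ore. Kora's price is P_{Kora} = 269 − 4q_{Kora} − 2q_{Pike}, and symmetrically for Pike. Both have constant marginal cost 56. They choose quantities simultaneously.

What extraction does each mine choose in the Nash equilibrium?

Mine Kora's profit: π = q_{Kora}(269 − 4q_{Kora} − 2q_{Pike}) − 56q_{Kora}.
∂π/∂q_{Kora} = 213 − 8q_{Kora} − 2q_{Pike} = 0 ⇒ q_{Kora} = 26.625 − 0.25q_{Pike}.
By symmetry q_{Pike} = q_{Kora}; substituting into the reaction function, 1.25q_{Kora} = 26.625 and q_{Kora} = 21.3.

21.3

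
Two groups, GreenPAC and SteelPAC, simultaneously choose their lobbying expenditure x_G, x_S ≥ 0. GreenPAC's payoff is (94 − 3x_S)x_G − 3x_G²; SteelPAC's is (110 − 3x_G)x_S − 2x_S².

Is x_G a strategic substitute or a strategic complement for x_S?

strategic substitutes

Expanding GreenPAC's payoff: 94x_G − 3x_Sx_G − 3x_G².
∂π/∂x_G = 94 − 3x_S − 6x_G = 0, so x_G = 47/3 − 0.5x_S.
The best-response slope dx_G/dx_S = −0.5 < 0: the reaction function is downward-sloping, so the choices are strategic substitutes.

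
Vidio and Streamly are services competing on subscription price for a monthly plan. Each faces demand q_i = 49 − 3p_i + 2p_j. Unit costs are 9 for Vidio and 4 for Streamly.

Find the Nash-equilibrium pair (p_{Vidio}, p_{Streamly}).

Vidio's profit: π = (p_{Vidio} − 9)(49 − 3p_{Vidio} + 2p_{Streamly}).
∂π/∂p_{Vidio} = 76 − 6p_{Vidio} + 2p_{Streamly} = 0 ⇒ p_{Vidio} = 38/3 + (1/3)p_{Streamly}.
Similarly p_{Streamly} = 61/6 + (1/3)p_{Vidio}.
Plugging p_{Streamly} into Vidio's best response: p_{Vidio} = 38/3 + (1/3)(61/6 + (1/3)p_{Vidio}) ⇒ (8/9)p_{Vidio} = 289/18, so p_{Vidio} = 18.0625.
Then p_{Streamly} = 61/6 + (1/3)·18.0625 = 16.1875.

18.0625, 16.1875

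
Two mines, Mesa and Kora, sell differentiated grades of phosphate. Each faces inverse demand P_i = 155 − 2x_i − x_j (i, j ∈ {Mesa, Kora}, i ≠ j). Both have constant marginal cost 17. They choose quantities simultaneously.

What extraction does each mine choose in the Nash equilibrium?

Mine Mesa's profit: π = x_{Mesa}(155 − 2x_{Mesa} − x_{Kora}) − 17x_{Mesa}.
∂π/∂x_{Mesa} = 138 − 4x_{Mesa} − x_{Kora} = 0 ⇒ x_{Mesa} = 34.5 − 0.25x_{Kora}.
By symmetry x_{Kora} = x_{Mesa}; substituting into the reaction function, 1.25x_{Mesa} = 34.5 and x_{Mesa} = 27.6.

27.6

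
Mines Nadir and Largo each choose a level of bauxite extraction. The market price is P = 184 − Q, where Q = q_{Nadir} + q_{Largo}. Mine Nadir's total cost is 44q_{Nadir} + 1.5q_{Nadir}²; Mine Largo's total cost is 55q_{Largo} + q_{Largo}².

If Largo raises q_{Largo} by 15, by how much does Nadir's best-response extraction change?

Mine Nadir's profit: π = q_{Nadir}(184 − (q_{Nadir} + q_{Largo})) − 44q_{Nadir} − 1.5q_{Nadir}².
∂π/∂q_{Nadir} = 140 − 5q_{Nadir} − q_{Largo} = 0, so q_{Nadir} = 28 − 0.2q_{Largo}.
The reaction-function slope is −0.2, so a 15-unit rise in q_{Largo} moves q_{Nadir} by −0.2 × 15 = −3. Nadir's best response falls — the actions are strategic substitutes.

-3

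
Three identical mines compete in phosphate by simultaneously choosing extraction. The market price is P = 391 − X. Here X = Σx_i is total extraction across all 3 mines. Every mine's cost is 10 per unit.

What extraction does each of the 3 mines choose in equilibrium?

95.25

A representative mine's profit is π_i = x_i(391 − X) − 10x_i, with X = x_i + Σ_{j≠i} x_j.
First-order condition: 381 − 2x_i − Σ_{j≠i} x_j = 0.
Imposing symmetry (x_j = x for all j) turns Σ_{j≠i} x_j into 2x, so 381 = 4x and x = 95.25.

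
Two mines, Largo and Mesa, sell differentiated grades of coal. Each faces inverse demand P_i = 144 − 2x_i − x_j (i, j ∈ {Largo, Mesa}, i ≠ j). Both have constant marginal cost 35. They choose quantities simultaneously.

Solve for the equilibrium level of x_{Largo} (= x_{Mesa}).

Mine Largo's profit: π = x_{Largo}(144 − 2x_{Largo} − x_{Mesa}) − 35x_{Largo}.
∂π/∂x_{Largo} = 109 − 4x_{Largo} − x_{Mesa} = 0 ⇒ x_{Largo} = 27.25 − 0.25x_{Mesa}.
By symmetry x_{Mesa} = x_{Largo}; substituting into the reaction function, 1.25x_{Largo} = 27.25 and x_{Largo} = 21.8.

21.8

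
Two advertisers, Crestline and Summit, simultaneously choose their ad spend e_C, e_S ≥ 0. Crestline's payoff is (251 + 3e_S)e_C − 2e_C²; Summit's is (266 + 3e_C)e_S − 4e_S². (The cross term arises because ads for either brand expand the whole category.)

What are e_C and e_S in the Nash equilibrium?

122, 79

Expanding Crestline's payoff: 251e_C + 3e_Se_C − 2e_C².
∂π/∂e_C = 251 + 3e_S − 4e_C = 0, so e_C = 62.75 + 0.75e_S.
Likewise for Summit: e_S = 33.25 + 0.375e_C.
Substituting the second reaction function into the first: e_C = 62.75 + 0.75(33.25 + 0.375e_C), which gives (23/32)e_C = 87.6875 ⇒ e_C = 122.
Then e_S = 33.25 + 0.375·122 = 79.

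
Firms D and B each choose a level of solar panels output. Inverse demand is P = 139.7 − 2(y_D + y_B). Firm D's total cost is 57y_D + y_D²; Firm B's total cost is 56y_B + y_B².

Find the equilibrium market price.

98.1

Firm D's profit: π = y_D(139.7 − 2(y_D + y_B)) − 57y_D − y_D².
∂π/∂y_D = 82.7 − 6y_D − 2y_B = 0, so y_D = 827/60 − (1/3)y_B.
By the same steps for B: y_B = 13.95 − (1/3)y_D.
Substituting the second reaction function into the first: y_D = 827/60 − (1/3)(13.95 − (1/3)y_D), which gives (8/9)y_D = 137/15 ⇒ y_D = 10.275.
Then y_B = 13.95 − (1/3)·10.275 = 10.525.
Equilibrium price: P = 139.7 − 2·20.8 = 98.1.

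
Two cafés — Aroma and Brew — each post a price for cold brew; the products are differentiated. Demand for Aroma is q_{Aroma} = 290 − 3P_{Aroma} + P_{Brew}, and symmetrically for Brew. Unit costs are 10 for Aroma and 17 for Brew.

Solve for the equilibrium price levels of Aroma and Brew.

Aroma's profit: π = (P_{Aroma} − 10)(290 − 3P_{Aroma} + P_{Brew}).
∂π/∂P_{Aroma} = 320 − 6P_{Aroma} + P_{Brew} = 0 ⇒ P_{Aroma} = 160/3 + (1/6)P_{Brew}.
Similarly P_{Brew} = 341/6 + (1/6)P_{Aroma}.
Plugging P_{Brew} into Aroma's best response: P_{Aroma} = 160/3 + (1/6)(341/6 + (1/6)P_{Aroma}) ⇒ (35/36)P_{Aroma} = 2261/36, so P_{Aroma} = 64.6.
Then P_{Brew} = 341/6 + (1/6)·64.6 = 67.6.

64.6, 67.6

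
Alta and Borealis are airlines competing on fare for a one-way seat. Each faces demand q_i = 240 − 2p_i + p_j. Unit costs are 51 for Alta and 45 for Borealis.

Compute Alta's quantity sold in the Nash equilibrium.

Alta's profit: π = (p_{Alta} − 51)(240 − 2p_{Alta} + p_{Borealis}).
∂π/∂p_{Alta} = 342 − 4p_{Alta} + p_{Borealis} = 0 ⇒ p_{Alta} = 85.5 + 0.25p_{Borealis}.
Similarly p_{Borealis} = 82.5 + 0.25p_{Alta}.
Substituting the second reaction function into the first: p_{Alta} = 85.5 + 0.25(82.5 + 0.25p_{Alta}), which gives 0.9375p_{Alta} = 106.125 ⇒ p_{Alta} = 113.2.
Then p_{Borealis} = 82.5 + 0.25·113.2 = 110.8.
q_{Alta} = 240 − 2·113.2 + 110.8 = 124.4.

124.4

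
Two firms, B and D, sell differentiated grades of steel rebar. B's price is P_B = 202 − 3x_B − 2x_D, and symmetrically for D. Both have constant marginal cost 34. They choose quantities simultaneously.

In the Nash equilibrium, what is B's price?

97

Firm B's profit: π = x_B(202 − 3x_B − 2x_D) − 34x_B.
∂π/∂x_B = 168 − 6x_B − 2x_D = 0 ⇒ x_B = 28 − (1/3)x_D.
Setting x_B = x_D in the reaction function: x_B = 28 − (1/3)x_B, so x_B = 28 / (4/3) = 21.
P_B = 202 − 3·21 − 2·21 = 97.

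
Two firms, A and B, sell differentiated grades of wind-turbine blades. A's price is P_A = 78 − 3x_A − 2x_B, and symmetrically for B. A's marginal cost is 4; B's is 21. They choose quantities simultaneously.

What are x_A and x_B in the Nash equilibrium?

10.3125, 6.0625

Firm A's profit: π = x_A(78 − 3x_A − 2x_B) − 4x_A.
∂π/∂x_A = 74 − 6x_A − 2x_B = 0 ⇒ x_A = 37/3 − (1/3)x_B.
Similarly x_B = 9.5 − (1/3)x_A.
Plugging x_B into A's best response: x_A = 37/3 − (1/3)(9.5 − (1/3)x_A) ⇒ (8/9)x_A = 55/6, so x_A = 10.3125.
Then x_B = 9.5 − (1/3)·10.3125 = 6.0625.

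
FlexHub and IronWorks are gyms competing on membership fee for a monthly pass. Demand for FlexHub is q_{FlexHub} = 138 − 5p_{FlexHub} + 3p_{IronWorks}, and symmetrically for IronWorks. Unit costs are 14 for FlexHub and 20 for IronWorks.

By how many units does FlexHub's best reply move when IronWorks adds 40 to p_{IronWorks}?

FlexHub's profit: π = (p_{FlexHub} − 14)(138 − 5p_{FlexHub} + 3p_{IronWorks}).
∂π/∂p_{FlexHub} = 208 − 10p_{FlexHub} + 3p_{IronWorks} = 0 ⇒ p_{FlexHub} = 20.8 + 0.3p_{IronWorks}.
The reaction-function slope is 0.3, so a 40-unit rise in p_{IronWorks} moves p_{FlexHub} by 0.3 × 40 = 12. FlexHub's best response rises — the actions are strategic complements.

12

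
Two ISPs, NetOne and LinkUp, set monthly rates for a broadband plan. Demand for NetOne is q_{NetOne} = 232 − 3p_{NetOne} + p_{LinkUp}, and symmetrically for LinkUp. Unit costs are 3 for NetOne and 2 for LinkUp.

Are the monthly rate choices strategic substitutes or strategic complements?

NetOne's profit: π = (p_{NetOne} − 3)(232 − 3p_{NetOne} + p_{LinkUp}).
∂π/∂p_{NetOne} = 241 − 6p_{NetOne} + p_{LinkUp} = 0 ⇒ p_{NetOne} = 241/6 + (1/6)p_{LinkUp}.
The best-response slope dp_{NetOne}/dp_{LinkUp} = 1/6 > 0: the reaction function is upward-sloping, so the choices are strategic complements.

strategic complements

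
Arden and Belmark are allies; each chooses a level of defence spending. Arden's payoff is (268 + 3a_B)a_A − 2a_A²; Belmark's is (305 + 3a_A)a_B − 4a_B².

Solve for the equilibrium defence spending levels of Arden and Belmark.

133, 88

Expanding Arden's payoff: 268a_A + 3a_Ba_A − 2a_A².
∂π/∂a_A = 268 + 3a_B − 4a_A = 0, so a_A = 67 + 0.75a_B.
Likewise for Belmark: a_B = 38.125 + 0.375a_A.
Substituting the second reaction function into the first: a_A = 67 + 0.75(38.125 + 0.375a_A), which gives (23/32)a_A = 3059/32 ⇒ a_A = 133.
Then a_B = 38.125 + 0.375·133 = 88.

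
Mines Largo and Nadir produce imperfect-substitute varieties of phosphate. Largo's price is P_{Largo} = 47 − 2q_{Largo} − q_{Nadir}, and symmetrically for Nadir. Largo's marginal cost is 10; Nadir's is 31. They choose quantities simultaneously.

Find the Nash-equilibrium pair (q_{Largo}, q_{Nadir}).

Mine Largo's profit: π = q_{Largo}(47 − 2q_{Largo} − q_{Nadir}) − 10q_{Largo}.
∂π/∂q_{Largo} = 37 − 4q_{Largo} − q_{Nadir} = 0 ⇒ q_{Largo} = 9.25 − 0.25q_{Nadir}.
Similarly q_{Nadir} = 4 − 0.25q_{Largo}.
Substituting the second reaction function into the first: q_{Largo} = 9.25 − 0.25(4 − 0.25q_{Largo}), which gives 0.9375q_{Largo} = 8.25 ⇒ q_{Largo} = 8.8.
Then q_{Nadir} = 4 − 0.25·8.8 = 1.8.

8.8, 1.8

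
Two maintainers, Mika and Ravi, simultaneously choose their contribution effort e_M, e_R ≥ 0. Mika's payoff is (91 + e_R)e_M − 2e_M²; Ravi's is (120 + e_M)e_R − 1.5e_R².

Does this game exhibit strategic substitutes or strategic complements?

strategic complements

Expanding Mika's payoff: 91e_M + e_Re_M − 2e_M².
∂π/∂e_M = 91 + e_R − 4e_M = 0, so e_M = 22.75 + 0.25e_R.
The best-response slope de_M/de_R = 0.25 > 0: the reaction function is upward-sloping, so the choices are strategic complements.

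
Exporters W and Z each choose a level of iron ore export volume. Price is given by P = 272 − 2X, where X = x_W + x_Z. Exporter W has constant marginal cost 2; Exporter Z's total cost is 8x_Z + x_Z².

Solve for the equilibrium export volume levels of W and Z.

54.6, 25.8

Exporter W's profit: π = x_W(272 − 2(x_W + x_Z)) − 2x_W.
∂π/∂x_W = 270 − 4x_W − 2x_Z = 0, so x_W = 67.5 − 0.5x_Z.
For Z: ∂π/∂x_Z = 264 − 6x_Z − 2x_W = 0 ⇒ x_Z = 44 − (1/3)x_W.
Substituting the second reaction function into the first: x_W = 67.5 − 0.5(44 − (1/3)x_W), which gives (5/6)x_W = 45.5 ⇒ x_W = 54.6.
Then x_Z = 44 − (1/3)·54.6 = 25.8.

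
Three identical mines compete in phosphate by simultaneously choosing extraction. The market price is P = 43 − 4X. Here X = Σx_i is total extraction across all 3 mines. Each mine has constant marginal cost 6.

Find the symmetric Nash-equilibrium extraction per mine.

A representative mine's profit is π_i = x_i(43 − 4X) − 6x_i, with X = x_i + Σ_{j≠i} x_j.
First-order condition: 37 − 8x_i − 4Σ_{j≠i} x_j = 0.
With identical mines, set every x_j = x: then 37 − 8x − 8x = 0, i.e. x = 37/16 = 2.3125.

2.3125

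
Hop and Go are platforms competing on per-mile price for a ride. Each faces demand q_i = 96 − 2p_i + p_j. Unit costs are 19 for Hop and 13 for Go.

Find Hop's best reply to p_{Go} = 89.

Hop's profit: π = (p_{Hop} − 19)(96 − 2p_{Hop} + p_{Go}).
∂π/∂p_{Hop} = 134 − 4p_{Hop} + p_{Go} = 0 ⇒ p_{Hop} = 33.5 + 0.25p_{Go}.
At p_{Go} = 89: p_{Hop} = 33.5 + 0.25·89 = 55.75.

55.75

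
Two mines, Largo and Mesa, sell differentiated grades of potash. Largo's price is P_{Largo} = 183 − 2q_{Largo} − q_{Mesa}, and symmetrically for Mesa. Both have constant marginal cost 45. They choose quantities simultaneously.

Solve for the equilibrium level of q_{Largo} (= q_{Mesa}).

27.6

Mine Largo's profit: π = q_{Largo}(183 − 2q_{Largo} − q_{Mesa}) − 45q_{Largo}.
∂π/∂q_{Largo} = 138 − 4q_{Largo} − q_{Mesa} = 0 ⇒ q_{Largo} = 34.5 − 0.25q_{Mesa}.
By symmetry q_{Mesa} = q_{Largo}; substituting into the reaction function, 1.25q_{Largo} = 34.5 and q_{Largo} = 27.6.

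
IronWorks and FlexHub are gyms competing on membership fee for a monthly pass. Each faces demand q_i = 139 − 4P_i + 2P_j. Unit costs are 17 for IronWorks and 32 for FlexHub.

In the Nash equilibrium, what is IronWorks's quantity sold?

78

IronWorks's profit: π = (P_{IronWorks} − 17)(139 − 4P_{IronWorks} + 2P_{FlexHub}).
∂π/∂P_{IronWorks} = 207 − 8P_{IronWorks} + 2P_{FlexHub} = 0 ⇒ P_{IronWorks} = 25.875 + 0.25P_{FlexHub}.
Similarly P_{FlexHub} = 33.375 + 0.25P_{IronWorks}.
Substituting the second reaction function into the first: P_{IronWorks} = 25.875 + 0.25(33.375 + 0.25P_{IronWorks}), which gives 0.9375P_{IronWorks} = 1095/32 ⇒ P_{IronWorks} = 36.5.
Then P_{FlexHub} = 33.375 + 0.25·36.5 = 42.5.
q_{IronWorks} = 139 − 4·36.5 + 2·42.5 = 78.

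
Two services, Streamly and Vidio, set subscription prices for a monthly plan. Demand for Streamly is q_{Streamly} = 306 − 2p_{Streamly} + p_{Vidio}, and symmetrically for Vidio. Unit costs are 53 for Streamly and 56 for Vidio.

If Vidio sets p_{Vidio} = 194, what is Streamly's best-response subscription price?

151.5

Streamly's profit: π = (p_{Streamly} − 53)(306 − 2p_{Streamly} + p_{Vidio}).
∂π/∂p_{Streamly} = 412 − 4p_{Streamly} + p_{Vidio} = 0 ⇒ p_{Streamly} = 103 + 0.25p_{Vidio}.
At p_{Vidio} = 194: p_{Streamly} = 103 + 0.25·194 = 151.5.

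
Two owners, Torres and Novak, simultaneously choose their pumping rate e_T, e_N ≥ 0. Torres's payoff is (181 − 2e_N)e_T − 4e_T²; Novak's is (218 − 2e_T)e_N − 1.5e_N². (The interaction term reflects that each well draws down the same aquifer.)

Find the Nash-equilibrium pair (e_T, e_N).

Expanding Torres's payoff: 181e_T − 2e_Ne_T − 4e_T².
∂π/∂e_T = 181 − 2e_N − 8e_T = 0, so e_T = 22.625 − 0.25e_N.
Likewise for Novak: e_N = 218/3 − (2/3)e_T.
Substituting the second reaction function into the first: e_T = 22.625 − 0.25(218/3 − (2/3)e_T), which gives (5/6)e_T = 107/24 ⇒ e_T = 5.35.
Then e_N = 218/3 − (2/3)·5.35 = 69.1.

5.35, 69.1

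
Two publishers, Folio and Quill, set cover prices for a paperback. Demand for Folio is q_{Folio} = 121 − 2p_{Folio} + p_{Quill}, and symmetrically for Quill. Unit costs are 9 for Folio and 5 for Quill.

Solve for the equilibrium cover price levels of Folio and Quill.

45.8, 44.2

Folio's profit: π = (p_{Folio} − 9)(121 − 2p_{Folio} + p_{Quill}).
∂π/∂p_{Folio} = 139 − 4p_{Folio} + p_{Quill} = 0 ⇒ p_{Folio} = 34.75 + 0.25p_{Quill}.
Similarly p_{Quill} = 32.75 + 0.25p_{Folio}.
Solving the two reaction functions simultaneously: (1 − (0.25)(0.25))p_{Folio} = 34.75 + 0.25·32.75, so 0.9375p_{Folio} = 42.9375 and p_{Folio} = 45.8.
Then p_{Quill} = 32.75 + 0.25·45.8 = 44.2.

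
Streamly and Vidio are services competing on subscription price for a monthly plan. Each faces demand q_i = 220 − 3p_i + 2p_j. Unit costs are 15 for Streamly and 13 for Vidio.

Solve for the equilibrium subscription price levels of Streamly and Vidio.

Streamly's profit: π = (p_{Streamly} − 15)(220 − 3p_{Streamly} + 2p_{Vidio}).
∂π/∂p_{Streamly} = 265 − 6p_{Streamly} + 2p_{Vidio} = 0 ⇒ p_{Streamly} = 265/6 + (1/3)p_{Vidio}.
Similarly p_{Vidio} = 259/6 + (1/3)p_{Streamly}.
Solving the two reaction functions simultaneously: (1 − (1/3)(1/3))p_{Streamly} = 265/6 + (1/3)·(259/6), so (8/9)p_{Streamly} = 527/9 and p_{Streamly} = 65.875.
Then p_{Vidio} = 259/6 + (1/3)·65.875 = 65.125.

65.875, 65.125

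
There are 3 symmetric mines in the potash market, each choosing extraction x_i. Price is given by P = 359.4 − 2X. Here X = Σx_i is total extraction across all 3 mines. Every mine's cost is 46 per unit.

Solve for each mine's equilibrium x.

39.175

A representative mine's profit is π_i = x_i(359.4 − 2X) − 46x_i, with X = x_i + Σ_{j≠i} x_j.
First-order condition: 313.4 − 4x_i − 2Σ_{j≠i} x_j = 0.
In a symmetric equilibrium every mine chooses the same x, so Σ_{j≠i} x_j = 2x. The condition becomes 313.4 − 8x = 0, giving x = 313.4/8 = 39.175.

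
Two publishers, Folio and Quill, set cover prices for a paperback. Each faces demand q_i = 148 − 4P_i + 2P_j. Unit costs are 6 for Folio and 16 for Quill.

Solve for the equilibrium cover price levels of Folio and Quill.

Folio's profit: π = (P_{Folio} − 6)(148 − 4P_{Folio} + 2P_{Quill}).
∂π/∂P_{Folio} = 172 − 8P_{Folio} + 2P_{Quill} = 0 ⇒ P_{Folio} = 21.5 + 0.25P_{Quill}.
Similarly P_{Quill} = 26.5 + 0.25P_{Folio}.
Substituting the second reaction function into the first: P_{Folio} = 21.5 + 0.25(26.5 + 0.25P_{Folio}), which gives 0.9375P_{Folio} = 28.125 ⇒ P_{Folio} = 30.
Then P_{Quill} = 26.5 + 0.25·30 = 34.

30, 34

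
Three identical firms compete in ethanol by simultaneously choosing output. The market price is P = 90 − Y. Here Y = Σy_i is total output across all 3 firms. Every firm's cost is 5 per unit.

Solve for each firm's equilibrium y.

21.25

A representative firm's profit is π_i = y_i(90 − Y) − 5y_i, with Y = y_i + Σ_{j≠i} y_j.
First-order condition: 85 − 2y_i − Σ_{j≠i} y_j = 0.
Imposing symmetry (y_j = y for all j) turns Σ_{j≠i} y_j into 2y, so 85 = 4y and y = 21.25.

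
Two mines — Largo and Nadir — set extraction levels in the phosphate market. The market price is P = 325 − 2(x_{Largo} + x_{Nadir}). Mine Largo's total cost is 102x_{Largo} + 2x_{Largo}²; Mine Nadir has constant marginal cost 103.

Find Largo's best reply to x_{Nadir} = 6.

Mine Largo's profit: π = x_{Largo}(325 − 2(x_{Largo} + x_{Nadir})) − 102x_{Largo} − 2x_{Largo}².
∂π/∂x_{Largo} = 223 − 8x_{Largo} − 2x_{Nadir} = 0, so x_{Largo} = 27.875 − 0.25x_{Nadir}.
At x_{Nadir} = 6: x_{Largo} = 27.875 − 0.25·6 = 26.375.

26.375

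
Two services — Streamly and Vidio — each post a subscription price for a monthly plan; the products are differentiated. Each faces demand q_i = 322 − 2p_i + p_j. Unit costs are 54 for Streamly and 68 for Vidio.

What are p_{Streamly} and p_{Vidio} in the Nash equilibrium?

Streamly's profit: π = (p_{Streamly} − 54)(322 − 2p_{Streamly} + p_{Vidio}).
∂π/∂p_{Streamly} = 430 − 4p_{Streamly} + p_{Vidio} = 0 ⇒ p_{Streamly} = 107.5 + 0.25p_{Vidio}.
Similarly p_{Vidio} = 114.5 + 0.25p_{Streamly}.
Substituting the second reaction function into the first: p_{Streamly} = 107.5 + 0.25(114.5 + 0.25p_{Streamly}), which gives 0.9375p_{Streamly} = 136.125 ⇒ p_{Streamly} = 145.2.
Then p_{Vidio} = 114.5 + 0.25·145.2 = 150.8.

145.2, 150.8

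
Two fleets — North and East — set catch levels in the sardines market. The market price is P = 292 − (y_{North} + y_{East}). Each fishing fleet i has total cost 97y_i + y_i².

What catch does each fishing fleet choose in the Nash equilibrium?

Fishing fleet North's profit: π = y_{North}(292 − (y_{North} + y_{East})) − 97y_{North} − y_{North}².
∂π/∂y_{North} = 195 − 4y_{North} − y_{East} = 0, so y_{North} = 48.75 − 0.25y_{East}.
Setting y_{North} = y_{East} in the reaction function: y_{North} = 48.75 − 0.25y_{North}, so y_{North} = 48.75 / 1.25 = 39.

39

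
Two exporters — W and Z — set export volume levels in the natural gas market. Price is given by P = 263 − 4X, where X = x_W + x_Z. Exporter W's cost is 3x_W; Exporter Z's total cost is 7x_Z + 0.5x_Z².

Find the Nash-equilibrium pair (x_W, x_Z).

23.5, 18

Exporter W's profit: π = x_W(263 − 4(x_W + x_Z)) − 3x_W.
∂π/∂x_W = 260 − 8x_W − 4x_Z = 0, so x_W = 32.5 − 0.5x_Z.
For Z: ∂π/∂x_Z = 256 − 9x_Z − 4x_W = 0 ⇒ x_Z = 256/9 − (4/9)x_W.
Plugging x_Z into W's best response: x_W = 32.5 − 0.5(256/9 − (4/9)x_W) ⇒ (7/9)x_W = 329/18, so x_W = 23.5.
Then x_Z = 256/9 − (4/9)·23.5 = 18.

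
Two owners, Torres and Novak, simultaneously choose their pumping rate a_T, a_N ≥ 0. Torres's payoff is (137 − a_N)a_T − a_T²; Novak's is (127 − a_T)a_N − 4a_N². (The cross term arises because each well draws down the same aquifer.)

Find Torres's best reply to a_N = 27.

Expanding Torres's payoff: 137a_T − a_Na_T − a_T².
∂π/∂a_T = 137 − a_N − 2a_T = 0, so a_T = 68.5 − 0.5a_N.
At a_N = 27: a_T = 68.5 − 0.5·27 = 55.

55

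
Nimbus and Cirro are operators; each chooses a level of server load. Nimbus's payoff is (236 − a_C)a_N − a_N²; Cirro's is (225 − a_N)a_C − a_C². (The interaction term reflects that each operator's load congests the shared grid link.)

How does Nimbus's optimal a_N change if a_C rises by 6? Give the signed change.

-3

Expanding Nimbus's payoff: 236a_N − a_Ca_N − a_N².
∂π/∂a_N = 236 − a_C − 2a_N = 0, so a_N = 118 − 0.5a_C.
The reaction-function slope is −0.5, so a 6-unit rise in a_C moves a_N by −0.5 × 6 = −3. Nimbus's best response falls — the actions are strategic substitutes.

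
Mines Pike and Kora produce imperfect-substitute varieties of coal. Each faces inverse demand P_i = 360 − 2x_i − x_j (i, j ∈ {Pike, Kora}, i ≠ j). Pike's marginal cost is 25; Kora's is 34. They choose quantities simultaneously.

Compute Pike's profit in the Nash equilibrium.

Mine Pike's profit: π = x_{Pike}(360 − 2x_{Pike} − x_{Kora}) − 25x_{Pike}.
∂π/∂x_{Pike} = 335 − 4x_{Pike} − x_{Kora} = 0 ⇒ x_{Pike} = 83.75 − 0.25x_{Kora}.
Similarly x_{Kora} = 81.5 − 0.25x_{Pike}.
Solving the two reaction functions simultaneously: (1 − (−0.25)(−0.25))x_{Pike} = 83.75 − 0.25·81.5, so 0.9375x_{Pike} = 63.375 and x_{Pike} = 67.6.
Then x_{Kora} = 81.5 − 0.25·67.6 = 64.6.
P_{Pike} = 360 − 2·67.6 − 64.6 = 160.2.
Profit = (160.2 − 25)·67.6 = 9139.52.

9139.52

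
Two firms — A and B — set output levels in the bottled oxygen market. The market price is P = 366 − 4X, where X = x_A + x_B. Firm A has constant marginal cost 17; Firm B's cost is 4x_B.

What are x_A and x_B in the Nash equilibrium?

Firm A's profit: π = x_A(366 − 4(x_A + x_B)) − 17x_A.
∂π/∂x_A = 349 − 8x_A − 4x_B = 0, so x_A = 43.625 − 0.5x_B.
By the same steps for B: x_B = 45.25 − 0.5x_A.
Substituting the second reaction function into the first: x_A = 43.625 − 0.5(45.25 − 0.5x_A), which gives 0.75x_A = 21 ⇒ x_A = 28.
Then x_B = 45.25 − 0.5·28 = 31.25.

28, 31.25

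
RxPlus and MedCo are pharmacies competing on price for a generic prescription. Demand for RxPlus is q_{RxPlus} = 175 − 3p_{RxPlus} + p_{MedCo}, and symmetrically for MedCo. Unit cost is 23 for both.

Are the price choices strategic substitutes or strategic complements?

strategic complements

RxPlus's profit: π = (p_{RxPlus} − 23)(175 − 3p_{RxPlus} + p_{MedCo}).
∂π/∂p_{RxPlus} = 244 − 6p_{RxPlus} + p_{MedCo} = 0 ⇒ p_{RxPlus} = 122/3 + (1/6)p_{MedCo}.
The best-response slope dp_{RxPlus}/dp_{MedCo} = 1/6 > 0: the reaction function is upward-sloping, so the choices are strategic complements.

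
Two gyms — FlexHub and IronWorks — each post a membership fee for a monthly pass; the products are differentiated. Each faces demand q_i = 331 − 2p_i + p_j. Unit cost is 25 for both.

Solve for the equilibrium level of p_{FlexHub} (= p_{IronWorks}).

FlexHub's profit: π = (p_{FlexHub} − 25)(331 − 2p_{FlexHub} + p_{IronWorks}).
∂π/∂p_{FlexHub} = 381 − 4p_{FlexHub} + p_{IronWorks} = 0 ⇒ p_{FlexHub} = 95.25 + 0.25p_{IronWorks}.
The game is symmetric, so in equilibrium p_{IronWorks} = p_{FlexHub}: the reaction function gives 0.75p_{FlexHub} = 95.25, hence p_{FlexHub} = 127.

127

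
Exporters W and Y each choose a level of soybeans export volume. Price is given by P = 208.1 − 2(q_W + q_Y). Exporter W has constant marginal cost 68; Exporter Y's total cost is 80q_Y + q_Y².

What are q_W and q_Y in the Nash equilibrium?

Exporter W's profit: π = q_W(208.1 − 2(q_W + q_Y)) − 68q_W.
∂π/∂q_W = 140.1 − 4q_W − 2q_Y = 0, so q_W = 35.025 − 0.5q_Y.
For Y: ∂π/∂q_Y = 128.1 − 6q_Y − 2q_W = 0 ⇒ q_Y = 21.35 − (1/3)q_W.
Solving the two reaction functions simultaneously: (1 − (−0.5)(−1/3))q_W = 35.025 − 0.5·21.35, so (5/6)q_W = 24.35 and q_W = 29.22.
Then q_Y = 21.35 − (1/3)·29.22 = 11.61.

29.22, 11.61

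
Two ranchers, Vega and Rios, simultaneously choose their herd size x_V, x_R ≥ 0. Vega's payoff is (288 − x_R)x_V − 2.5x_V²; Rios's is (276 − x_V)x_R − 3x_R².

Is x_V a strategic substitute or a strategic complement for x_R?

Expanding Vega's payoff: 288x_V − x_Rx_V − 2.5x_V².
∂π/∂x_V = 288 − x_R − 5x_V = 0, so x_V = 57.6 − 0.2x_R.
The best-response slope dx_V/dx_R = −0.2 < 0: the reaction function is downward-sloping, so the choices are strategic substitutes.

strategic substitutes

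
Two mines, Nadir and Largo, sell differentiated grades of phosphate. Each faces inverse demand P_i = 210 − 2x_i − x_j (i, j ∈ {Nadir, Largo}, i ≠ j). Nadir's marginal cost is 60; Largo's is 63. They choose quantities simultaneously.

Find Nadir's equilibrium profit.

1824.08

Mine Nadir's profit: π = x_{Nadir}(210 − 2x_{Nadir} − x_{Largo}) − 60x_{Nadir}.
∂π/∂x_{Nadir} = 150 − 4x_{Nadir} − x_{Largo} = 0 ⇒ x_{Nadir} = 37.5 − 0.25x_{Largo}.
Similarly x_{Largo} = 36.75 − 0.25x_{Nadir}.
Plugging x_{Largo} into Nadir's best response: x_{Nadir} = 37.5 − 0.25(36.75 − 0.25x_{Nadir}) ⇒ 0.9375x_{Nadir} = 28.3125, so x_{Nadir} = 30.2.
Then x_{Largo} = 36.75 − 0.25·30.2 = 29.2.
P_{Nadir} = 210 − 2·30.2 − 29.2 = 120.4.
Profit = (120.4 − 60)·30.2 = 1824.08.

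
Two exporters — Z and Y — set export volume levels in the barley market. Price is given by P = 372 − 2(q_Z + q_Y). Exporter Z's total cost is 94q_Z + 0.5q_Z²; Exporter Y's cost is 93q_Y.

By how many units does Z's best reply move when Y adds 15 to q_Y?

Exporter Z's profit: π = q_Z(372 − 2(q_Z + q_Y)) − 94q_Z − 0.5q_Z².
∂π/∂q_Z = 278 − 5q_Z − 2q_Y = 0, so q_Z = 55.6 − 0.4q_Y.
The reaction-function slope is −0.4, so a 15-unit rise in q_Y moves q_Z by −0.4 × 15 = −6. Z's best response falls — the actions are strategic substitutes.

-6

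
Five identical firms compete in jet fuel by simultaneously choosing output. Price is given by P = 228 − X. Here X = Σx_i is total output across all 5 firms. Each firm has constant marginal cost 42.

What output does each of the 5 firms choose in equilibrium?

A representative firm's profit is π_i = x_i(228 − X) − 42x_i, with X = x_i + Σ_{j≠i} x_j.
First-order condition: 186 − 2x_i − Σ_{j≠i} x_j = 0.
In a symmetric equilibrium every firm chooses the same x, so Σ_{j≠i} x_j = 4x. The condition becomes 186 − 6x = 0, giving x = 186/6 = 31.

31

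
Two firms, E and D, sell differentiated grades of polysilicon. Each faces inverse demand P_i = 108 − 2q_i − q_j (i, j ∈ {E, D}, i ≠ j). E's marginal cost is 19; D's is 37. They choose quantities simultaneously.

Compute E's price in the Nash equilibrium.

57

Firm E's profit: π = q_E(108 − 2q_E − q_D) − 19q_E.
∂π/∂q_E = 89 − 4q_E − q_D = 0 ⇒ q_E = 22.25 − 0.25q_D.
Similarly q_D = 17.75 − 0.25q_E.
Solving the two reaction functions simultaneously: (1 − (−0.25)(−0.25))q_E = 22.25 − 0.25·17.75, so 0.9375q_E = 17.8125 and q_E = 19.
Then q_D = 17.75 − 0.25·19 = 13.
P_E = 108 − 2·19 − 13 = 57.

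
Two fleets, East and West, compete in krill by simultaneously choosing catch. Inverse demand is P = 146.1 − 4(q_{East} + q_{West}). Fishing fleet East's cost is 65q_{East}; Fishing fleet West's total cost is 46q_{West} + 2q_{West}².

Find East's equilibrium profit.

Fishing fleet East's profit: π = q_{East}(146.1 − 4(q_{East} + q_{West})) − 65q_{East}.
∂π/∂q_{East} = 81.1 − 8q_{East} − 4q_{West} = 0, so q_{East} = 10.1375 − 0.5q_{West}.
For West: ∂π/∂q_{West} = 100.1 − 12q_{West} − 4q_{East} = 0 ⇒ q_{West} = 1001/120 − (1/3)q_{East}.
Plugging q_{West} into East's best response: q_{East} = 10.1375 − 0.5(1001/120 − (1/3)q_{East}) ⇒ (5/6)q_{East} = 179/30, so q_{East} = 7.16.
Then q_{West} = 1001/120 − (1/3)·7.16 = 5.955.
Price P = 146.1 − 4·13.115 = 93.64.
East's profit: (93.64 − 65)·7.16 = 205.0624.

205.0624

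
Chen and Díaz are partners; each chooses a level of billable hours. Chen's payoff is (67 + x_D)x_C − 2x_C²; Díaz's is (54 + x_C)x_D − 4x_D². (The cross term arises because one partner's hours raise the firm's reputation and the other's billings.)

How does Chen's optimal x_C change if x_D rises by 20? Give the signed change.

Expanding Chen's payoff: 67x_C + x_Dx_C − 2x_C².
∂π/∂x_C = 67 + x_D − 4x_C = 0, so x_C = 16.75 + 0.25x_D.
The reaction-function slope is 0.25, so a 20-unit rise in x_D moves x_C by 0.25 × 20 = 5. Chen's best response rises — the actions are strategic complements.

5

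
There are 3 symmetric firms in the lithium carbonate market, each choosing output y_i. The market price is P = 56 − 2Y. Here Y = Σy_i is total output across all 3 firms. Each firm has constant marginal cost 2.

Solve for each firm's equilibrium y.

A representative firm's profit is π_i = y_i(56 − 2Y) − 2y_i, with Y = y_i + Σ_{j≠i} y_j.
First-order condition: 54 − 4y_i − 2Σ_{j≠i} y_j = 0.
In a symmetric equilibrium every firm chooses the same y, so Σ_{j≠i} y_j = 2y. The condition becomes 54 − 8y = 0, giving y = 54/8 = 6.75.

6.75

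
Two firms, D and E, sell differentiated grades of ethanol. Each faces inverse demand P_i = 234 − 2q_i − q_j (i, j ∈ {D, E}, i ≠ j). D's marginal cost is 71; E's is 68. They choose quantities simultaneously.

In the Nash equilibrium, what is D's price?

135.8

Firm D's profit: π = q_D(234 − 2q_D − q_E) − 71q_D.
∂π/∂q_D = 163 − 4q_D − q_E = 0 ⇒ q_D = 40.75 − 0.25q_E.
Similarly q_E = 41.5 − 0.25q_D.
Substituting the second reaction function into the first: q_D = 40.75 − 0.25(41.5 − 0.25q_D), which gives 0.9375q_D = 30.375 ⇒ q_D = 32.4.
Then q_E = 41.5 − 0.25·32.4 = 33.4.
P_D = 234 − 2·32.4 − 33.4 = 135.8.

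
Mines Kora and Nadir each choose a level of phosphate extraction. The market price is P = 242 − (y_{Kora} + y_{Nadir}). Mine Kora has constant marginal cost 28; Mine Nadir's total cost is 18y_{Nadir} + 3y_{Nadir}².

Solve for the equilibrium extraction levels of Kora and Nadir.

Mine Kora's profit: π = y_{Kora}(242 − (y_{Kora} + y_{Nadir})) − 28y_{Kora}.
∂π/∂y_{Kora} = 214 − 2y_{Kora} − y_{Nadir} = 0, so y_{Kora} = 107 − 0.5y_{Nadir}.
For Nadir: ∂π/∂y_{Nadir} = 224 − 8y_{Nadir} − y_{Kora} = 0 ⇒ y_{Nadir} = 28 − 0.125y_{Kora}.
Solving the two reaction functions simultaneously: (1 − (−0.5)(−0.125))y_{Kora} = 107 − 0.5·28, so 0.9375y_{Kora} = 93 and y_{Kora} = 99.2.
Then y_{Nadir} = 28 − 0.125·99.2 = 15.6.

99.2, 15.6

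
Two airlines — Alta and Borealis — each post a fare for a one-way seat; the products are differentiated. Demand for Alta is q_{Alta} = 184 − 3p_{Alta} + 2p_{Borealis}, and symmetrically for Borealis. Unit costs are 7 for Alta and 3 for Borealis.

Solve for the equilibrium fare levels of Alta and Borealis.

Alta's profit: π = (p_{Alta} − 7)(184 − 3p_{Alta} + 2p_{Borealis}).
∂π/∂p_{Alta} = 205 − 6p_{Alta} + 2p_{Borealis} = 0 ⇒ p_{Alta} = 205/6 + (1/3)p_{Borealis}.
Similarly p_{Borealis} = 193/6 + (1/3)p_{Alta}.
Substituting the second reaction function into the first: p_{Alta} = 205/6 + (1/3)(193/6 + (1/3)p_{Alta}), which gives (8/9)p_{Alta} = 404/9 ⇒ p_{Alta} = 50.5.
Then p_{Borealis} = 193/6 + (1/3)·50.5 = 49.

50.5, 49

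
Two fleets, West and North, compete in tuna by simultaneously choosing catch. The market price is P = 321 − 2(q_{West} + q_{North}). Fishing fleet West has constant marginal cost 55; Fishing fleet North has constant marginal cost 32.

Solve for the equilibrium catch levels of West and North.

40.5, 52

Fishing fleet West's profit: π = q_{West}(321 − 2(q_{West} + q_{North})) − 55q_{West}.
∂π/∂q_{West} = 266 − 4q_{West} − 2q_{North} = 0, so q_{West} = 66.5 − 0.5q_{North}.
By the same steps for North: q_{North} = 72.25 − 0.5q_{West}.
Plugging q_{North} into West's best response: q_{West} = 66.5 − 0.5(72.25 − 0.5q_{West}) ⇒ 0.75q_{West} = 30.375, so q_{West} = 40.5.
Then q_{North} = 72.25 − 0.5·40.5 = 52.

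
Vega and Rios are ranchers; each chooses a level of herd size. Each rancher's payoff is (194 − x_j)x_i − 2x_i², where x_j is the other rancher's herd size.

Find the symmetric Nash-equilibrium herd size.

Vega's payoff is (194 − x_R)x_V − 2x_V².
∂π/∂x_V = 194 − x_R − 4x_V = 0, so x_V = 48.5 − 0.25x_R.
The game is symmetric, so in equilibrium x_R = x_V: the reaction function gives 1.25x_V = 48.5, hence x_V = 38.8.

38.8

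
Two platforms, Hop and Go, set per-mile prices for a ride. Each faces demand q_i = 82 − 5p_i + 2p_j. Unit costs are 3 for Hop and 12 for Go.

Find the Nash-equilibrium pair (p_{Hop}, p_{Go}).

13.0625, 16.8125

Hop's profit: π = (p_{Hop} − 3)(82 − 5p_{Hop} + 2p_{Go}).
∂π/∂p_{Hop} = 97 − 10p_{Hop} + 2p_{Go} = 0 ⇒ p_{Hop} = 9.7 + 0.2p_{Go}.
Similarly p_{Go} = 14.2 + 0.2p_{Hop}.
Substituting the second reaction function into the first: p_{Hop} = 9.7 + 0.2(14.2 + 0.2p_{Hop}), which gives 0.96p_{Hop} = 12.54 ⇒ p_{Hop} = 13.0625.
Then p_{Go} = 14.2 + 0.2·13.0625 = 16.8125.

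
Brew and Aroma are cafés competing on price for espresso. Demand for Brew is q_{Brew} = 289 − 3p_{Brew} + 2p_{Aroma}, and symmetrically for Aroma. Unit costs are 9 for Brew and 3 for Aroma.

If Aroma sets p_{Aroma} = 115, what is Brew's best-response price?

91

Brew's profit: π = (p_{Brew} − 9)(289 − 3p_{Brew} + 2p_{Aroma}).
∂π/∂p_{Brew} = 316 − 6p_{Brew} + 2p_{Aroma} = 0 ⇒ p_{Brew} = 158/3 + (1/3)p_{Aroma}.
At p_{Aroma} = 115: p_{Brew} = 158/3 + (1/3)·115 = 91.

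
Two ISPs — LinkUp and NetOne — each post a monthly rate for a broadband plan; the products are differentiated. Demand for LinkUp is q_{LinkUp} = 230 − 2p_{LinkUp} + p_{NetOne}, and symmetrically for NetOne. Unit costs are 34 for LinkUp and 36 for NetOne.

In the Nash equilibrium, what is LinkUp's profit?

LinkUp's profit: π = (p_{LinkUp} − 34)(230 − 2p_{LinkUp} + p_{NetOne}).
∂π/∂p_{LinkUp} = 298 − 4p_{LinkUp} + p_{NetOne} = 0 ⇒ p_{LinkUp} = 74.5 + 0.25p_{NetOne}.
Similarly p_{NetOne} = 75.5 + 0.25p_{LinkUp}.
Solving the two reaction functions simultaneously: (1 − (0.25)(0.25))p_{LinkUp} = 74.5 + 0.25·75.5, so 0.9375p_{LinkUp} = 93.375 and p_{LinkUp} = 99.6.
Then p_{NetOne} = 75.5 + 0.25·99.6 = 100.4.
q_{LinkUp} = 230 − 2·99.6 + 100.4 = 131.2.
Profit = (99.6 − 34)·131.2 = 8606.72.

8606.72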